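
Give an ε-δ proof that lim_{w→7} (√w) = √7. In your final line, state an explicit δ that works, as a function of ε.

δ = min(7, √7·ε)

Suppose ε > 0. We want δ > 0 such that 0 < |w − 7| < δ implies |√w − √7| < ε.
Rationalise: √w − √7 = (w − 7)/(√w + √7), so |√w − √7| = |w − 7|/(√w + √7).
Restrict δ ≤ 7 so that |w − 7| < 7 forces w > 0, and then √w + √7 > √7.
Hence |√w − √7| < |w − 7|/√7, which is < ε once |w − 7| < √7·ε.
Take δ = min(7, √7·ε). If 0 < |w − 7| < δ then w > 0 and |√w − √7| < |w − 7|/√7 < ε.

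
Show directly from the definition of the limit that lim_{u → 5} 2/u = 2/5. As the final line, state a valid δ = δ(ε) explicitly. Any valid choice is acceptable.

δ = min(5/2, (25/4)ε)

Fix ε > 0. We seek δ > 0 such that 0 < |u − 5| < δ implies |2/u − (2/5)| < ε.
|2/u − (2/5)| = 2·|5 − u|/(5·|u|) = 2|u − 5|/(5|u|).
Require δ ≤ 5/2 so that |u| > 5 − 5/2 = 5/2, hence 5|u| > 25/2.
Then |2/u − (2/5)| < 2|u − 5|/(25/2), which is < ε when |u − 5| < (25/4)ε.
Take δ = min(5/2, (25/4)ε). Then 0 < |u − 5| < δ gives both |u − 5| < 5/2 and |u − 5| < (25/4)ε, so |2/u − (2/5)| < ε.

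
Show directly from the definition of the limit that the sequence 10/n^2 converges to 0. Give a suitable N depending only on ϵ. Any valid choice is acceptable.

N = (10/ϵ)^{1/2}

Suppose ϵ > 0. For n ≥ 1, |10/n^2 − 0| = 10/n^2.
10/n^2 < ϵ ⇔ n^2 > 10/ϵ ⇔ n > (10/ϵ)^{1/2}.
Take N = (10/ϵ)^{1/2}. Then n > N implies 10/n^2 < ϵ.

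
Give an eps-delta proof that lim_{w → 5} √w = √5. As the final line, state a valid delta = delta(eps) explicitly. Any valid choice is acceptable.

delta = min(5, √5·eps)

Suppose eps > 0. We want delta > 0 such that 0 < |w − 5| < delta implies |√w − √5| < eps.
Rationalise: √w − √5 = (w − 5)/(√w + √5), so |√w − √5| = |w − 5|/(√w + √5).
Restrict delta ≤ 5 so that |w − 5| < 5 forces w > 0, and then √w + √5 > √5.
Hence |√w − √5| < |w − 5|/√5, which is < eps once |w − 5| < √5·eps.
Take delta = min(5, √5·eps). If 0 < |w − 5| < delta then w > 0 and |√w − √5| < |w − 5|/√5 < eps.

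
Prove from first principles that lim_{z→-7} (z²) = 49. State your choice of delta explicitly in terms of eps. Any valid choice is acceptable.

delta = min(1, eps/15)

Let eps > 0 be given. We seek delta > 0 with 0 < |z + 7| < delta ⇒ |z² − 49| < eps.
Factor: z² − 49 = (z + 7)(z - 7), so |z² − 49| = |z + 7|·|z - 7|.
Impose delta ≤ 1 so that |z| < 8; then |z - 7| ≤ 15.
Hence |z² − 49| ≤ 15|z + 7|, which is < eps once |z + 7| < eps/15.
Take delta = min(1, eps/15). If 0 < |z + 7| < delta then both bounds hold and |z² − 49| ≤ 15|z + 7| < 15·(eps/15) = eps.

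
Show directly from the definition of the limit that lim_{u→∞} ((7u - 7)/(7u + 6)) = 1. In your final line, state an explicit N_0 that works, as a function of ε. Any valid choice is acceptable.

Let ε > 0. We seek N_0 > 0 such that u > N_0 implies |(7u - 7)/(7u + 6) − 1| < ε.
(7u - 7)/(7u + 6) − 1 = (7(7u - 7) − 7(7u + 6)) / (7(7u + 6)) = -91/(7(7u + 6)).
For u > 0 we have 7u + 6 > 7u, so |(7u - 7)/(7u + 6) − 1| = 91/(7(7u + 6)) < 91/(7·7u) = (13/7)/u.
Thus |(7u - 7)/(7u + 6) − 1| < ε whenever u > (13/7)/ε.
Take N_0 = (13/7)/ε. If u > N_0 then |(7u - 7)/(7u + 6) − 1| < (13/7)/u < ε.

N_0 = (13/7)/ε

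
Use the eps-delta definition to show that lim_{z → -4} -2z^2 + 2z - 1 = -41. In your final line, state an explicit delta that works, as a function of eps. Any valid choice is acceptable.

delta = min(2, eps/22)

Let eps > 0. We want delta > 0 such that 0 < |z + 4| < delta implies |(-2z^2 + 2z - 1) + 41| < eps.
(-2z^2 + 2z - 1) + 41 = -2z^2 + 2z + 40 = (z + 4)(-2z + 10).
So |(-2z^2 + 2z - 1) + 41| = |z + 4|·|-2z + 10|.
Require delta ≤ 2. Then |z + 4| < 2 gives |z| < 6, and by the triangle inequality |-2z + 10| ≤ 2·6 + 10 = 22.
Hence |(-2z^2 + 2z - 1) + 41| ≤ 22|z + 4| < eps provided |z + 4| < eps/22.
Take delta = min(2, eps/22). Then 0 < |z + 4| < delta gives both |z + 4| < 2 and |z + 4| < eps/22, so |(-2z^2 + 2z - 1) + 41| < eps.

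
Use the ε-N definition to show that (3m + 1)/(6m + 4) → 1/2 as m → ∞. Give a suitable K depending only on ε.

Fix ε > 0. For m ≥ 1, |(3m + 1)/(6m + 4) − (1/2)| = |-6|/(6(6m + 4)) = 6/(6(6m + 4)).
Since 6m + 4 ≥ 6m for m ≥ 1, this is ≤ 6/(6·6m) = (1/6)/m.
So |(3m + 1)/(6m + 4) − (1/2)| < ε whenever m > (1/6)/ε.
Take K = (1/6)/ε. If m > K then |(3m + 1)/(6m + 4) − (1/2)| ≤ (1/6)/m < ε.

K = (1/6)/ε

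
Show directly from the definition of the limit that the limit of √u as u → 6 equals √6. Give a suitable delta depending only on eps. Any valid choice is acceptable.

delta = min(6, √6·eps)

Let eps > 0 be given. We want delta > 0 such that 0 < |u − 6| < delta implies |√u − √6| < eps.
Rationalise: √u − √6 = (u − 6)/(√u + √6), so |√u − √6| = |u − 6|/(√u + √6).
Restrict delta ≤ 6 so that |u − 6| < 6 forces u > 0, and then √u + √6 > √6.
Hence |√u − √6| < |u − 6|/√6, which is < eps once |u − 6| < √6·eps.
Take delta = min(6, √6·eps). If 0 < |u − 6| < delta then u > 0 and |√u − √6| < |u − 6|/√6 < eps.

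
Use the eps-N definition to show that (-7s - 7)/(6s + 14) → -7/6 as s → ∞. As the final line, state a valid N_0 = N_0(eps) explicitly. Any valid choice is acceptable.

Suppose eps > 0. We seek N_0 > 0 such that s > N_0 implies |(-7s - 7)/(6s + 14) + 7/6| < eps.
(-7s - 7)/(6s + 14) + 7/6 = (6(-7s - 7) − (-7)(6s + 14)) / (6(6s + 14)) = 56/(6(6s + 14)).
For s > 0 we have 6s + 14 > 6s, so |(-7s - 7)/(6s + 14) + 7/6| = 56/(6(6s + 14)) < 56/(6·6s) = (14/9)/s.
Thus |(-7s - 7)/(6s + 14) + 7/6| < eps whenever s > (14/9)/eps.
Take N_0 = (14/9)/eps. If s > N_0 then |(-7s - 7)/(6s + 14) + 7/6| < (14/9)/s < eps.

N_0 = (14/9)/eps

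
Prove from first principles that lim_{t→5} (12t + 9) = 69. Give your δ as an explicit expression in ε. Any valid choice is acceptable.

Let ε > 0 be given. We need δ > 0 so that 0 < |t − 5| < δ implies |(12t + 9) − 69| < ε.
|(12t + 9) − 69| = |12t - 60| = 12|t − 5|.
So 12|t − 5| < ε exactly when |t − 5| < ε/12.
Choosing δ = ε/12 gives |(12t + 9) − 69| = 12|t − 5| < ε whenever |t − 5| < δ.

δ = ε/12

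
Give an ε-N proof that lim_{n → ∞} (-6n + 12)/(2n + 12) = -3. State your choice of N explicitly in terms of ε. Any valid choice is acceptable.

Let ε > 0. For n ≥ 1, |(-6n + 12)/(2n + 12) + 3| = |96|/(2(2n + 12)) = 96/(2(2n + 12)).
Since 2n + 12 ≥ 2n for n ≥ 1, this is ≤ 96/(2·2n) = 24/n.
So |(-6n + 12)/(2n + 12) + 3| < ε whenever n > 24/ε.
Take N = 24/ε. If n > N then |(-6n + 12)/(2n + 12) + 3| ≤ 24/n < ε.

N = 24/ε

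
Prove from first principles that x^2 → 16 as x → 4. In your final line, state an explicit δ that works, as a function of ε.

δ = min(2, ε/10)

Suppose ε > 0. We seek δ > 0 with 0 < |x − 4| < δ ⇒ |x^2 − 16| < ε.
Factor: x^2 − 16 = (x − 4)(x + 4), so |x^2 − 16| = |x − 4|·|x + 4|.
Restrict δ ≤ 2. Then |x − 4| < 2 gives |x| < 6, so by the triangle inequality |x + 4| ≤ 6 + 4 = 10.
Hence |x^2 − 16| ≤ 10|x − 4|, which is < ε once |x − 4| < ε/10.
Take δ = min(2, ε/10). If 0 < |x − 4| < δ then both bounds hold and |x^2 − 16| ≤ 10|x − 4| < 10·(ε/10) = ε.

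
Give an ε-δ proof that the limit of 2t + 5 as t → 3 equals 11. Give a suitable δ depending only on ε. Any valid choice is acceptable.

δ = ε/2

Let ε > 0. We need δ > 0 so that 0 < |t − 3| < δ implies |(2t + 5) − 11| < ε.
|(2t + 5) − 11| = |2t - 6| = 2|t − 3|.
Thus it suffices that |t − 3| < ε/2.
Take δ = ε/2. If 0 < |t − 3| < δ then |(2t + 5) − 11| = 2|t − 3| < 2·(ε/2) = ε.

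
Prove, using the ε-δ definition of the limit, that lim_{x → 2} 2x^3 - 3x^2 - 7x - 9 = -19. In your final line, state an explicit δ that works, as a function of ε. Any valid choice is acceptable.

δ = min(1, ε/26)

Let ε > 0. We want δ > 0 such that 0 < |x − 2| < δ implies |(2x^3 - 3x^2 - 7x - 9) + 19| < ε.
(2x^3 - 3x^2 - 7x - 9) + 19 = 2x^3 - 3x^2 - 7x + 10 = (x − 2)(2x^2 + x - 5).
So |(2x^3 - 3x^2 - 7x - 9) + 19| = |x − 2|·|2x^2 + x - 5|.
Require δ ≤ 1. Then |x − 2| < 1 gives |x| < 3, and by the triangle inequality |2x^2 + x - 5| ≤ 2·3^2 + 3 + 5 = 26.
Hence |(2x^3 - 3x^2 - 7x - 9) + 19| ≤ 26|x − 2| < ε provided |x − 2| < ε/26.
Take δ = min(1, ε/26). Then 0 < |x − 2| < δ gives both |x − 2| < 1 and |x − 2| < ε/26, so |(2x^3 - 3x^2 - 7x - 9) + 19| < ε.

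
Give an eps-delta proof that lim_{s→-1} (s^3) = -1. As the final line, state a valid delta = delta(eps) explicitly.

Let eps > 0 be given. We seek delta > 0 with 0 < |s + 1| < delta ⇒ |s^3 + 1| < eps.
Factor: s^3 + 1 = (s + 1)(s^2 - s + 1), so |s^3 + 1| = |s + 1|·|s^2 - s + 1|.
Restrict delta ≤ 1. Then |s + 1| < 1 gives |s| < 2, so by the triangle inequality |s^2 - s + 1| ≤ 2^2 + 2 + 1 = 7.
Hence |s^3 + 1| ≤ 7|s + 1|, which is < eps once |s + 1| < eps/7.
Take delta = min(1, eps/7). If 0 < |s + 1| < delta then both bounds hold and |s^3 + 1| ≤ 7|s + 1| < 7·(eps/7) = eps.

delta = min(1, eps/7)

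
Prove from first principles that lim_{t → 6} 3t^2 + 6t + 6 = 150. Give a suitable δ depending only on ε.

δ = min(1, ε/45)

Let ε > 0. We want δ > 0 such that 0 < |t − 6| < δ implies |(3t^2 + 6t + 6) − 150| < ε.
(3t^2 + 6t + 6) − 150 = 3t^2 + 6t - 144 = (t − 6)(3t + 24).
So |(3t^2 + 6t + 6) − 150| = |t − 6|·|3t + 24|.
Require δ ≤ 1. Then |t − 6| < 1 gives |t| < 7, and by the triangle inequality |3t + 24| ≤ 3·7 + 24 = 45.
Hence |(3t^2 + 6t + 6) − 150| ≤ 45|t − 6| < ε provided |t − 6| < ε/45.
Choosing δ = min(1, ε/45) ensures both conditions, hence |(3t^2 + 6t + 6) − 150| < ε.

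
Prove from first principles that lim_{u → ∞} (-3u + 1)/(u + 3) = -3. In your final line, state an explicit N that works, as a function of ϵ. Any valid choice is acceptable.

N = 10/ϵ

Suppose ϵ > 0. We seek N > 0 such that u > N implies |(-3u + 1)/(u + 3) + 3| < ϵ.
(-3u + 1)/(u + 3) + 3 = ((-3u + 1) − (-3)(u + 3)) / ((u + 3)) = 10/((u + 3)).
For u > 0 we have u + 3 > u, so |(-3u + 1)/(u + 3) + 3| = 10/((u + 3)) < 10/(u) = 10/u.
Thus |(-3u + 1)/(u + 3) + 3| < ϵ whenever u > 10/ϵ.
Take N = 10/ϵ. If u > N then |(-3u + 1)/(u + 3) + 3| < 10/u < ϵ.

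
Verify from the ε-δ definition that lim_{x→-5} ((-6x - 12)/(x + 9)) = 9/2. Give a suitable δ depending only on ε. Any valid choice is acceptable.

δ = min(2, (4/21)ε)

Suppose ε > 0. We want δ > 0 with 0 < |x + 5| < δ ⇒ |(-6x - 12)/(x + 9) − (9/2)| < ε.
Combining over a common denominator, (-6x - 12)/(x + 9) − (9/2) = [(-6x - 12)·4 − 18·(x + 9)] / [4·(x + 9)] = -42(x + 5) / (4(x + 9)).
So |(-6x - 12)/(x + 9) − (9/2)| = 42|x + 5| / (4·|x + 9|).
Restrict δ ≤ 2. Then |x + 5| < 2 gives |x + 9| = |(x + 5) + 4| ≥ 4 − 2 = 2.
Hence |(-6x - 12)/(x + 9) − (9/2)| < 42|x + 5|/(4·2) = (21/4)|x + 5|, which is < ε once |x + 5| < (4/21)ε.
Take δ = min(2, (4/21)ε). Then 0 < |x + 5| < δ forces both bounds, so |(-6x - 12)/(x + 9) − (9/2)| < ε.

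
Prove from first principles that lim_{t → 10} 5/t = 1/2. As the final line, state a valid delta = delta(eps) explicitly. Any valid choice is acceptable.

delta = min(5, 10eps)

Let eps > 0 be given. We seek delta > 0 such that 0 < |t − 10| < delta implies |5/t − (1/2)| < eps.
|5/t − (1/2)| = 5·|10 − t|/(10·|t|) = 5|t − 10|/(10|t|).
Restrict delta ≤ 5. Then |t − 10| < 5 gives |t| > 5, so 10|t| > 50.
Then |5/t − (1/2)| < 5|t − 10|/50, which is < eps when |t − 10| < 10eps.
Take delta = min(5, 10eps). Then 0 < |t − 10| < delta gives both |t − 10| < 5 and |t − 10| < 10eps, so |5/t − (1/2)| < eps.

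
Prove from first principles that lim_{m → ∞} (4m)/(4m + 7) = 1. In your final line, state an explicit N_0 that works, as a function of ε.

Let ε > 0. For m ≥ 1, |(4m)/(4m + 7) − 1| = |-28|/(4(4m + 7)) = 28/(4(4m + 7)).
Since 4m + 7 ≥ 4m for m ≥ 1, this is ≤ 28/(4·4m) = (7/4)/m.
So |(4m)/(4m + 7) − 1| < ε whenever m > (7/4)/ε.
Take N_0 = (7/4)/ε. If m > N_0 then |(4m)/(4m + 7) − 1| ≤ (7/4)/m < ε.

N_0 = (7/4)/ε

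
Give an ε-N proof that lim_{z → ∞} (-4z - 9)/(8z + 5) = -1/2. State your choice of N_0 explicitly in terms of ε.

Fix ε > 0. We seek N_0 > 0 such that z > N_0 implies |(-4z - 9)/(8z + 5) + 1/2| < ε.
(-4z - 9)/(8z + 5) + 1/2 = (8(-4z - 9) − (-4)(8z + 5)) / (8(8z + 5)) = -52/(8(8z + 5)).
For z > 0 we have 8z + 5 > 8z, so |(-4z - 9)/(8z + 5) + 1/2| = 52/(8(8z + 5)) < 52/(8·8z) = (13/16)/z.
Thus |(-4z - 9)/(8z + 5) + 1/2| < ε whenever z > (13/16)/ε.
Take N_0 = (13/16)/ε. If z > N_0 then |(-4z - 9)/(8z + 5) + 1/2| < (13/16)/z < ε.

N_0 = (13/16)/ε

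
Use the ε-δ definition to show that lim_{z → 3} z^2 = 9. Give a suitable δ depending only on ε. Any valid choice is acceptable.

Let ε > 0. We seek δ > 0 with 0 < |z − 3| < δ ⇒ |z^2 − 9| < ε.
Factor: z^2 − 9 = (z − 3)(z + 3), so |z^2 − 9| = |z − 3|·|z + 3|.
Impose δ ≤ 2 so that |z| < 5; then |z + 3| ≤ 8.
Hence |z^2 − 9| ≤ 8|z − 3|, which is < ε once |z − 3| < ε/8.
Take δ = min(2, ε/8). If 0 < |z − 3| < δ then both bounds hold and |z^2 − 9| ≤ 8|z − 3| < 8·(ε/8) = ε.

δ = min(2, ε/8)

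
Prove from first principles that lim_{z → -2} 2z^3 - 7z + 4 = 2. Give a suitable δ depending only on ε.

δ = min(1, ε/31)

Suppose ε > 0. We want δ > 0 such that 0 < |z + 2| < δ implies |(2z^3 - 7z + 4) − 2| < ε.
(2z^3 - 7z + 4) − 2 = 2z^3 - 7z + 2 = (z + 2)(2z^2 - 4z + 1).
So |(2z^3 - 7z + 4) − 2| = |z + 2|·|2z^2 - 4z + 1|.
Assume first that |z + 2| < 1, so |z| < 3. Then |2z^2 - 4z + 1| ≤ 2·3^2 + 4·3 + 1 = 31.
Hence |(2z^3 - 7z + 4) − 2| ≤ 31|z + 2| < ε provided |z + 2| < ε/31.
Take δ = min(1, ε/31). Then 0 < |z + 2| < δ gives both |z + 2| < 1 and |z + 2| < ε/31, so |(2z^3 - 7z + 4) − 2| < ε.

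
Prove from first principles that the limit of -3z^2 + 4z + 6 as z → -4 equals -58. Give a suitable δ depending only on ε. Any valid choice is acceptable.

Let ε > 0 be given. We want δ > 0 such that 0 < |z + 4| < δ implies |(-3z^2 + 4z + 6) + 58| < ε.
(-3z^2 + 4z + 6) + 58 = -3z^2 + 4z + 64 = (z + 4)(-3z + 16).
So |(-3z^2 + 4z + 6) + 58| = |z + 4|·|-3z + 16|.
Assume first that |z + 4| < 2, so |z| < 6. Then |-3z + 16| ≤ 3·6 + 16 = 34.
Hence |(-3z^2 + 4z + 6) + 58| ≤ 34|z + 4| < ε provided |z + 4| < ε/34.
Take δ = min(2, ε/34). Then 0 < |z + 4| < δ gives both |z + 4| < 2 and |z + 4| < ε/34, so |(-3z^2 + 4z + 6) + 58| < ε.

δ = min(2, ε/34)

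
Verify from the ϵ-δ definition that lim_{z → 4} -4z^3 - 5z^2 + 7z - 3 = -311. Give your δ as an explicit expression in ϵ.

Let ϵ > 0. We want δ > 0 such that 0 < |z − 4| < δ implies |(-4z^3 - 5z^2 + 7z - 3) + 311| < ϵ.
(-4z^3 - 5z^2 + 7z - 3) + 311 = -4z^3 - 5z^2 + 7z + 308 = (z − 4)(-4z^2 - 21z - 77).
So |(-4z^3 - 5z^2 + 7z - 3) + 311| = |z − 4|·|-4z^2 - 21z - 77|.
Require δ ≤ 1. Then |z − 4| < 1 gives |z| < 5, and by the triangle inequality |-4z^2 - 21z - 77| ≤ 4·5^2 + 21·5 + 77 = 282.
Hence |(-4z^3 - 5z^2 + 7z - 3) + 311| ≤ 282|z − 4| < ϵ provided |z − 4| < ϵ/282.
Choosing δ = min(1, ϵ/282) ensures both conditions, hence |(-4z^3 - 5z^2 + 7z - 3) + 311| < ϵ.

δ = min(1, ϵ/282)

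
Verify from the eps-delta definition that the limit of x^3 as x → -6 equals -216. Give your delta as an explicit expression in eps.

delta = min(2, eps/148)

Let eps > 0. We seek delta > 0 with 0 < |x + 6| < delta ⇒ |x^3 + 216| < eps.
Factor: x^3 + 216 = (x + 6)(x^2 - 6x + 36), so |x^3 + 216| = |x + 6|·|x^2 - 6x + 36|.
Impose delta ≤ 2 so that |x| < 8; then |x^2 - 6x + 36| ≤ 148.
Hence |x^3 + 216| ≤ 148|x + 6|, which is < eps once |x + 6| < eps/148.
Take delta = min(2, eps/148). If 0 < |x + 6| < delta then both bounds hold and |x^3 + 216| ≤ 148|x + 6| < 148·(eps/148) = eps.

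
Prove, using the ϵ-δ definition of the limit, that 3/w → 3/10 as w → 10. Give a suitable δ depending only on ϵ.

δ = min(5, (50/3)ϵ)

Fix ϵ > 0. We seek δ > 0 such that 0 < |w − 10| < δ implies |3/w − (3/10)| < ϵ.
|3/w − (3/10)| = 3·|10 − w|/(10·|w|) = 3|w − 10|/(10|w|).
Restrict δ ≤ 5. Then |w − 10| < 5 gives |w| > 5, so 10|w| > 50.
Then |3/w − (3/10)| < 3|w − 10|/50, which is < ϵ when |w − 10| < (50/3)ϵ.
Take δ = min(5, (50/3)ϵ). Then 0 < |w − 10| < δ gives both |w − 10| < 5 and |w − 10| < (50/3)ϵ, so |3/w − (3/10)| < ϵ.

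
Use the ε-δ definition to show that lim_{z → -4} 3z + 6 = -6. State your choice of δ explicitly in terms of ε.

Fix ε > 0. We need δ > 0 so that 0 < |z + 4| < δ implies |(3z + 6) + 6| < ε.
Since (3z + 6) + 6 = 3(z + 4), we have |(3z + 6) + 6| = 3|z + 4|.
So 3|z + 4| < ε exactly when |z + 4| < ε/3.
Choosing δ = ε/3 gives |(3z + 6) + 6| = 3|z + 4| < ε whenever |z + 4| < δ.

δ = ε/3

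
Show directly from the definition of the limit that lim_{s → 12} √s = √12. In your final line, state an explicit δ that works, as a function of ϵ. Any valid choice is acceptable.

Let ϵ > 0. We want δ > 0 such that 0 < |s − 12| < δ implies |√s − √12| < ϵ.
Multiplying by the conjugate, |√s − √12| = |s − 12|/(√s + √12).
Restrict δ ≤ 12 so that |s − 12| < 12 forces s > 0, and then √s + √12 > √12.
Hence |√s − √12| < |s − 12|/√12, which is < ϵ once |s − 12| < √12·ϵ.
Take δ = min(12, √12·ϵ). If 0 < |s − 12| < δ then s > 0 and |√s − √12| < |s − 12|/√12 < ϵ.

δ = min(12, √12·ϵ)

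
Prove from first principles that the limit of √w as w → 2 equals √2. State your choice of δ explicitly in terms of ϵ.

Let ϵ > 0. We want δ > 0 such that 0 < |w − 2| < δ implies |√w − √2| < ϵ.
Multiplying by the conjugate, |√w − √2| = |w − 2|/(√w + √2).
Restrict δ ≤ 2 so that |w − 2| < 2 forces w > 0, and then √w + √2 > √2.
Hence |√w − √2| < |w − 2|/√2, which is < ϵ once |w − 2| < √2·ϵ.
Take δ = min(2, √2·ϵ). If 0 < |w − 2| < δ then w > 0 and |√w − √2| < |w − 2|/√2 < ϵ.

δ = min(2, √2·ϵ)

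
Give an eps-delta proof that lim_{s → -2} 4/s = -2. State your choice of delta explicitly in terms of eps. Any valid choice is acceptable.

delta = min(1, (1/2)eps)

Fix eps > 0. We seek delta > 0 such that 0 < |s + 2| < delta implies |4/s + 2| < eps.
|4/s + 2| = 4·|-2 − s|/(2·|s|) = 4|s + 2|/(2|s|).
Require delta ≤ 1 so that |s| > 2 − 1 = 1, hence 2|s| > 2.
Then |4/s + 2| < 4|s + 2|/2, which is < eps when |s + 2| < (1/2)eps.
Take delta = min(1, (1/2)eps). Then 0 < |s + 2| < delta gives both |s + 2| < 1 and |s + 2| < (1/2)eps, so |4/s + 2| < eps.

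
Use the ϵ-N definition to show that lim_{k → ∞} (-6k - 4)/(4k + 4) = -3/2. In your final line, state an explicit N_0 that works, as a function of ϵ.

N_0 = (1/2)/ϵ

Suppose ϵ > 0. For k ≥ 1, |(-6k - 4)/(4k + 4) + 3/2| = |8|/(4(4k + 4)) = 8/(4(4k + 4)).
Since 4k + 4 ≥ 4k for k ≥ 1, this is ≤ 8/(4·4k) = (1/2)/k.
So |(-6k - 4)/(4k + 4) + 3/2| < ϵ whenever k > (1/2)/ϵ.
Take N_0 = (1/2)/ϵ. If k > N_0 then |(-6k - 4)/(4k + 4) + 3/2| ≤ (1/2)/k < ϵ.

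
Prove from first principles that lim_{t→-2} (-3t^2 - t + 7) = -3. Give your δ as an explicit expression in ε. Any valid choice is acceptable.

Suppose ε > 0. We want δ > 0 such that 0 < |t + 2| < δ implies |(-3t^2 - t + 7) + 3| < ε.
(-3t^2 - t + 7) + 3 = -3t^2 - t + 10 = (t + 2)(-3t + 5).
So |(-3t^2 - t + 7) + 3| = |t + 2|·|-3t + 5|.
Assume first that |t + 2| < 1, so |t| < 3. Then |-3t + 5| ≤ 3·3 + 5 = 14.
Hence |(-3t^2 - t + 7) + 3| ≤ 14|t + 2| < ε provided |t + 2| < ε/14.
Take δ = min(1, ε/14). Then 0 < |t + 2| < δ gives both |t + 2| < 1 and |t + 2| < ε/14, so |(-3t^2 - t + 7) + 3| < ε.

δ = min(1, ε/14)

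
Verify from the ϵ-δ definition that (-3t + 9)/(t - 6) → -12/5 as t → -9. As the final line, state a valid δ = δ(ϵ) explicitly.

δ = min(15/2, (25/2)ϵ)

Let ϵ > 0. We want δ > 0 with 0 < |t + 9| < δ ⇒ |(-3t + 9)/(t - 6) + 12/5| < ϵ.
Combining over a common denominator, (-3t + 9)/(t - 6) + 12/5 = [(-3t + 9)·(-15) − 36·(t - 6)] / [(-15)·(t - 6)] = 9(t + 9) / ((-15)(t - 6)).
So |(-3t + 9)/(t - 6) + 12/5| = 9|t + 9| / (15·|t − 6|).
Require δ ≤ 15/2, so |t − 6| ≥ |-15| − |t + 9| > 15 − 15/2 = 15/2.
Hence |(-3t + 9)/(t - 6) + 12/5| < 9|t + 9|/(15·(15/2)) = (2/25)|t + 9|, which is < ϵ once |t + 9| < (25/2)ϵ.
Take δ = min(15/2, (25/2)ϵ). Then 0 < |t + 9| < δ forces both bounds, so |(-3t + 9)/(t - 6) + 12/5| < ϵ.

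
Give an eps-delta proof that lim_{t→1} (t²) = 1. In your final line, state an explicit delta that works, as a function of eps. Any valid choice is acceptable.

delta = min(2, eps/4)

Let eps > 0. We seek delta > 0 with 0 < |t − 1| < delta ⇒ |t² − 1| < eps.
Factor: t² − 1 = (t − 1)(t + 1), so |t² − 1| = |t − 1|·|t + 1|.
Restrict delta ≤ 2. Then |t − 1| < 2 gives |t| < 3, so by the triangle inequality |t + 1| ≤ 3 + 1 = 4.
Hence |t² − 1| ≤ 4|t − 1|, which is < eps once |t − 1| < eps/4.
Take delta = min(2, eps/4). If 0 < |t − 1| < delta then both bounds hold and |t² − 1| ≤ 4|t − 1| < 4·(eps/4) = eps.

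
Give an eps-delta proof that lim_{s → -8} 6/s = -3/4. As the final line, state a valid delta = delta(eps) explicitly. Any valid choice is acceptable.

Let eps > 0. We seek delta > 0 such that 0 < |s + 8| < delta implies |6/s + 3/4| < eps.
|6/s + 3/4| = 6·|-8 − s|/(8·|s|) = 6|s + 8|/(8|s|).
Restrict delta ≤ 4. Then |s + 8| < 4 gives |s| > 4, so 8|s| > 32.
Then |6/s + 3/4| < 6|s + 8|/32, which is < eps when |s + 8| < (16/3)eps.
Take delta = min(4, (16/3)eps). Then 0 < |s + 8| < delta gives both |s + 8| < 4 and |s + 8| < (16/3)eps, so |6/s + 3/4| < eps.

delta = min(4, (16/3)eps)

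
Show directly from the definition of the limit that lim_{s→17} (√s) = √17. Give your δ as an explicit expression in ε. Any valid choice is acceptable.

δ = min(17, √17·ε)

Let ε > 0. We want δ > 0 such that 0 < |s − 17| < δ implies |√s − √17| < ε.
Multiplying by the conjugate, |√s − √17| = |s − 17|/(√s + √17).
Restrict δ ≤ 17 so that |s − 17| < 17 forces s > 0, and then √s + √17 > √17.
Hence |√s − √17| < |s − 17|/√17, which is < ε once |s − 17| < √17·ε.
Take δ = min(17, √17·ε). If 0 < |s − 17| < δ then s > 0 and |√s − √17| < |s − 17|/√17 < ε.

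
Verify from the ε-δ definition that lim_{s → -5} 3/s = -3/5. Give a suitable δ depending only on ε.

Let ε > 0 be given. We seek δ > 0 such that 0 < |s + 5| < δ implies |3/s + 3/5| < ε.
|3/s + 3/5| = 3·|-5 − s|/(5·|s|) = 3|s + 5|/(5|s|).
Require δ ≤ 5/2 so that |s| > 5 − 5/2 = 5/2, hence 5|s| > 25/2.
Then |3/s + 3/5| < 3|s + 5|/(25/2), which is < ε when |s + 5| < (25/6)ε.
Take δ = min(5/2, (25/6)ε). Then 0 < |s + 5| < δ gives both |s + 5| < 5/2 and |s + 5| < (25/6)ε, so |3/s + 3/5| < ε.

δ = min(5/2, (25/6)ε)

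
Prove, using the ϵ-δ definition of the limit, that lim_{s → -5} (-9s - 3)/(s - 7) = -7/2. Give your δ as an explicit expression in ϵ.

δ = min(6, (12/11)ϵ)

Let ϵ > 0 be given. We want δ > 0 with 0 < |s + 5| < δ ⇒ |(-9s - 3)/(s - 7) + 7/2| < ϵ.
Combining over a common denominator, (-9s - 3)/(s - 7) + 7/2 = [(-9s - 3)·(-12) − 42·(s - 7)] / [(-12)·(s - 7)] = 66(s + 5) / ((-12)(s - 7)).
So |(-9s - 3)/(s - 7) + 7/2| = 66|s + 5| / (12·|s − 7|).
Restrict δ ≤ 6. Then |s + 5| < 6 gives |s − 7| = |(s + 5) + (-12)| ≥ 12 − 6 = 6.
Hence |(-9s - 3)/(s - 7) + 7/2| < 66|s + 5|/(12·6) = (11/12)|s + 5|, which is < ϵ once |s + 5| < (12/11)ϵ.
Take δ = min(6, (12/11)ϵ). Then 0 < |s + 5| < δ forces both bounds, so |(-9s - 3)/(s - 7) + 7/2| < ϵ.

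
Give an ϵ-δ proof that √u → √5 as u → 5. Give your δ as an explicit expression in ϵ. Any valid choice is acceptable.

Let ϵ > 0 be given. We want δ > 0 such that 0 < |u − 5| < δ implies |√u − √5| < ϵ.
Multiplying by the conjugate, |√u − √5| = |u − 5|/(√u + √5).
Restrict δ ≤ 5 so that |u − 5| < 5 forces u > 0, and then √u + √5 > √5.
Hence |√u − √5| < |u − 5|/√5, which is < ϵ once |u − 5| < √5·ϵ.
Take δ = min(5, √5·ϵ). If 0 < |u − 5| < δ then u > 0 and |√u − √5| < |u − 5|/√5 < ϵ.

δ = min(5, √5·ϵ)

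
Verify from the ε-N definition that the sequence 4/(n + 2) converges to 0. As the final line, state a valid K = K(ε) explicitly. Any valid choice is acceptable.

Let ε > 0 be given. For n ≥ 1, |4/(n + 2) − 0| = 4/(n + 2) ≤ 4/n.
We need 4/n < ε, i.e. n > 4/ε.
Take K = 4/ε. If n > K then |4/(n + 2)| ≤ 4/n < ε.

K = 4/ε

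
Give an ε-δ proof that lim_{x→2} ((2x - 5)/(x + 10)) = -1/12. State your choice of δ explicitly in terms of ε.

Let ε > 0 be given. We want δ > 0 with 0 < |x − 2| < δ ⇒ |(2x - 5)/(x + 10) + 1/12| < ε.
Combining over a common denominator, (2x - 5)/(x + 10) + 1/12 = [(2x - 5)·12 − (-1)·(x + 10)] / [12·(x + 10)] = 25(x − 2) / (12(x + 10)).
So |(2x - 5)/(x + 10) + 1/12| = 25|x − 2| / (12·|x + 10|).
Require δ ≤ 6, so |x + 10| ≥ |12| − |x − 2| > 12 − 6 = 6.
Hence |(2x - 5)/(x + 10) + 1/12| < 25|x − 2|/(12·6) = (25/72)|x − 2|, which is < ε once |x − 2| < (72/25)ε.
Take δ = min(6, (72/25)ε). Then 0 < |x − 2| < δ forces both bounds, so |(2x - 5)/(x + 10) + 1/12| < ε.

δ = min(6, (72/25)ε)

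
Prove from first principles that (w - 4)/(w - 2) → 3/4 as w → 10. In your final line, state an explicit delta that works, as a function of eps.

Let eps > 0 be given. We want delta > 0 with 0 < |w − 10| < delta ⇒ |(w - 4)/(w - 2) − (3/4)| < eps.
Combining over a common denominator, (w - 4)/(w - 2) − (3/4) = [(w - 4)·8 − 6·(w - 2)] / [8·(w - 2)] = 2(w − 10) / (8(w - 2)).
So |(w - 4)/(w - 2) − (3/4)| = 2|w − 10| / (8·|w − 2|).
Restrict delta ≤ 4. Then |w − 10| < 4 gives |w − 2| = |(w − 10) + 8| ≥ 8 − 4 = 4.
Hence |(w - 4)/(w - 2) − (3/4)| < 2|w − 10|/(8·4) = (1/16)|w − 10|, which is < eps once |w − 10| < 16eps.
Take delta = min(4, 16eps). Then 0 < |w − 10| < delta forces both bounds, so |(w - 4)/(w - 2) − (3/4)| < eps.

delta = min(4, 16eps)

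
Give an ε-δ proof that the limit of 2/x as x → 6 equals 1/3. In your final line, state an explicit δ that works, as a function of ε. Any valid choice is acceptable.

δ = min(3, 9ε)

Fix ε > 0. We seek δ > 0 such that 0 < |x − 6| < δ implies |2/x − (1/3)| < ε.
|2/x − (1/3)| = 2·|6 − x|/(6·|x|) = 2|x − 6|/(6|x|).
Restrict δ ≤ 3. Then |x − 6| < 3 gives |x| > 3, so 6|x| > 18.
Then |2/x − (1/3)| < 2|x − 6|/18, which is < ε when |x − 6| < 9ε.
Take δ = min(3, 9ε). Then 0 < |x − 6| < δ gives both |x − 6| < 3 and |x − 6| < 9ε, so |2/x − (1/3)| < ε.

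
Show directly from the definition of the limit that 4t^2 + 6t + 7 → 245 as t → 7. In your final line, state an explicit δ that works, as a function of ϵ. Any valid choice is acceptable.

δ = min(1, ϵ/66)

Fix ϵ > 0. We want δ > 0 such that 0 < |t − 7| < δ implies |(4t^2 + 6t + 7) − 245| < ϵ.
(4t^2 + 6t + 7) − 245 = 4t^2 + 6t - 238 = (t − 7)(4t + 34).
So |(4t^2 + 6t + 7) − 245| = |t − 7|·|4t + 34|.
Assume first that |t − 7| < 1, so |t| < 8. Then |4t + 34| ≤ 4·8 + 34 = 66.
Hence |(4t^2 + 6t + 7) − 245| ≤ 66|t − 7| < ϵ provided |t − 7| < ϵ/66.
Take δ = min(1, ϵ/66). Then 0 < |t − 7| < δ gives both |t − 7| < 1 and |t − 7| < ϵ/66, so |(4t^2 + 6t + 7) − 245| < ϵ.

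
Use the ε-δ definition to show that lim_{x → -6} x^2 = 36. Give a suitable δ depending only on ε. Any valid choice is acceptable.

Let ε > 0. We seek δ > 0 with 0 < |x + 6| < δ ⇒ |x^2 − 36| < ε.
Factor: x^2 − 36 = (x + 6)(x - 6), so |x^2 − 36| = |x + 6|·|x - 6|.
Impose δ ≤ 2 so that |x| < 8; then |x - 6| ≤ 14.
Hence |x^2 − 36| ≤ 14|x + 6|, which is < ε once |x + 6| < ε/14.
Take δ = min(2, ε/14). If 0 < |x + 6| < δ then both bounds hold and |x^2 − 36| ≤ 14|x + 6| < 14·(ε/14) = ε.

δ = min(2, ε/14)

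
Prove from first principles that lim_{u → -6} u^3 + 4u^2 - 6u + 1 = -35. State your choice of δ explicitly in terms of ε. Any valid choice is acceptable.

Let ε > 0 be given. We want δ > 0 such that 0 < |u + 6| < δ implies |(u^3 + 4u^2 - 6u + 1) + 35| < ε.
(u^3 + 4u^2 - 6u + 1) + 35 = u^3 + 4u^2 - 6u + 36 = (u + 6)(u^2 - 2u + 6).
So |(u^3 + 4u^2 - 6u + 1) + 35| = |u + 6|·|u^2 - 2u + 6|.
Require δ ≤ 2. Then |u + 6| < 2 gives |u| < 8, and by the triangle inequality |u^2 - 2u + 6| ≤ 8^2 + 2·8 + 6 = 86.
Hence |(u^3 + 4u^2 - 6u + 1) + 35| ≤ 86|u + 6| < ε provided |u + 6| < ε/86.
Choosing δ = min(2, ε/86) ensures both conditions, hence |(u^3 + 4u^2 - 6u + 1) + 35| < ε.

δ = min(2, ε/86)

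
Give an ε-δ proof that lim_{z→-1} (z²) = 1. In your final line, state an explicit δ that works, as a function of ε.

Suppose ε > 0. We seek δ > 0 with 0 < |z + 1| < δ ⇒ |z² − 1| < ε.
Factor: z² − 1 = (z + 1)(z - 1), so |z² − 1| = |z + 1|·|z - 1|.
Restrict δ ≤ 1. Then |z + 1| < 1 gives |z| < 2, so by the triangle inequality |z - 1| ≤ 2 + 1 = 3.
Hence |z² − 1| ≤ 3|z + 1|, which is < ε once |z + 1| < ε/3.
Take δ = min(1, ε/3). If 0 < |z + 1| < δ then both bounds hold and |z² − 1| ≤ 3|z + 1| < 3·(ε/3) = ε.

δ = min(1, ε/3)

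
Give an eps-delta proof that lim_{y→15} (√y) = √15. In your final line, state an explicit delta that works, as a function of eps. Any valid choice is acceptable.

Fix eps > 0. We want delta > 0 such that 0 < |y − 15| < delta implies |√y − √15| < eps.
Multiplying by the conjugate, |√y − √15| = |y − 15|/(√y + √15).
Restrict delta ≤ 15 so that |y − 15| < 15 forces y > 0, and then √y + √15 > √15.
Hence |√y − √15| < |y − 15|/√15, which is < eps once |y − 15| < √15·eps.
Take delta = min(15, √15·eps). If 0 < |y − 15| < delta then y > 0 and |√y − √15| < |y − 15|/√15 < eps.

delta = min(15, √15·eps)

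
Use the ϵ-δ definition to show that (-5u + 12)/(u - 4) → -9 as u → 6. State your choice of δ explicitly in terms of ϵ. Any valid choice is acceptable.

δ = min(1, (1/4)ϵ)

Let ϵ > 0 be given. We want δ > 0 with 0 < |u − 6| < δ ⇒ |(-5u + 12)/(u - 4) + 9| < ϵ.
Combining over a common denominator, (-5u + 12)/(u - 4) + 9 = [(-5u + 12)·2 − (-18)·(u - 4)] / [2·(u - 4)] = 8(u − 6) / (2(u - 4)).
So |(-5u + 12)/(u - 4) + 9| = 8|u − 6| / (2·|u − 4|).
Require δ ≤ 1, so |u − 4| ≥ |2| − |u − 6| > 2 − 1 = 1.
Hence |(-5u + 12)/(u - 4) + 9| < 8|u − 6|/(2·1) = 4|u − 6|, which is < ϵ once |u − 6| < (1/4)ϵ.
Take δ = min(1, (1/4)ϵ). Then 0 < |u − 6| < δ forces both bounds, so |(-5u + 12)/(u - 4) + 9| < ϵ.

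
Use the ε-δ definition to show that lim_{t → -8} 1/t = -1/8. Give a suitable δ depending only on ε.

Let ε > 0 be given. We seek δ > 0 such that 0 < |t + 8| < δ implies |1/t + 1/8| < ε.
|1/t + 1/8| = |-8 − t|/(8·|t|) = |t + 8|/(8|t|).
Restrict δ ≤ 4. Then |t + 8| < 4 gives |t| > 4, so 8|t| > 32.
Then |1/t + 1/8| < |t + 8|/32, which is < ε when |t + 8| < 32ε.
Take δ = min(4, 32ε). Then 0 < |t + 8| < δ gives both |t + 8| < 4 and |t + 8| < 32ε, so |1/t + 1/8| < ε.

δ = min(4, 32ε)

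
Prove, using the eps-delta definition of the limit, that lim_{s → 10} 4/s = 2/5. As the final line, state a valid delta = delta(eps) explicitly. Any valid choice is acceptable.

delta = min(5, (25/2)eps)

Fix eps > 0. We seek delta > 0 such that 0 < |s − 10| < delta implies |4/s − (2/5)| < eps.
|4/s − (2/5)| = 4·|10 − s|/(10·|s|) = 4|s − 10|/(10|s|).
Restrict delta ≤ 5. Then |s − 10| < 5 gives |s| > 5, so 10|s| > 50.
Then |4/s − (2/5)| < 4|s − 10|/50, which is < eps when |s − 10| < (25/2)eps.
Take delta = min(5, (25/2)eps). Then 0 < |s − 10| < delta gives both |s − 10| < 5 and |s − 10| < (25/2)eps, so |4/s − (2/5)| < eps.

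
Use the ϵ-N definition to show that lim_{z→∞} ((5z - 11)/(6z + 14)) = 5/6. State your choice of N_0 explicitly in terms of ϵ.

N_0 = (34/9)/ϵ

Fix ϵ > 0. We seek N_0 > 0 such that z > N_0 implies |(5z - 11)/(6z + 14) − (5/6)| < ϵ.
(5z - 11)/(6z + 14) − (5/6) = (6(5z - 11) − 5(6z + 14)) / (6(6z + 14)) = -136/(6(6z + 14)).
For z > 0 we have 6z + 14 > 6z, so |(5z - 11)/(6z + 14) − (5/6)| = 136/(6(6z + 14)) < 136/(6·6z) = (34/9)/z.
Thus |(5z - 11)/(6z + 14) − (5/6)| < ϵ whenever z > (34/9)/ϵ.
Take N_0 = (34/9)/ϵ. If z > N_0 then |(5z - 11)/(6z + 14) − (5/6)| < (34/9)/z < ϵ.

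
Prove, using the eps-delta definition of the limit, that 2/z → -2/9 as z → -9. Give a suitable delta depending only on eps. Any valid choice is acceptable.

delta = min(9/2, (81/4)eps)

Let eps > 0. We seek delta > 0 such that 0 < |z + 9| < delta implies |2/z + 2/9| < eps.
|2/z + 2/9| = 2·|-9 − z|/(9·|z|) = 2|z + 9|/(9|z|).
Require delta ≤ 9/2 so that |z| > 9 − 9/2 = 9/2, hence 9|z| > 81/2.
Then |2/z + 2/9| < 2|z + 9|/(81/2), which is < eps when |z + 9| < (81/4)eps.
Take delta = min(9/2, (81/4)eps). Then 0 < |z + 9| < delta gives both |z + 9| < 9/2 and |z + 9| < (81/4)eps, so |2/z + 2/9| < eps.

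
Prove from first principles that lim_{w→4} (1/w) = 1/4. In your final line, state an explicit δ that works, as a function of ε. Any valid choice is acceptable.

Fix ε > 0. We seek δ > 0 such that 0 < |w − 4| < δ implies |1/w − (1/4)| < ε.
|1/w − (1/4)| = |4 − w|/(4·|w|) = |w − 4|/(4|w|).
Require δ ≤ 2 so that |w| > 4 − 2 = 2, hence 4|w| > 8.
Then |1/w − (1/4)| < |w − 4|/8, which is < ε when |w − 4| < 8ε.
Take δ = min(2, 8ε). Then 0 < |w − 4| < δ gives both |w − 4| < 2 and |w − 4| < 8ε, so |1/w − (1/4)| < ε.

δ = min(2, 8ε)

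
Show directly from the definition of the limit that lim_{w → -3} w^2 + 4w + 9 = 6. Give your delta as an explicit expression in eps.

delta = min(1, eps/5)

Let eps > 0. We want delta > 0 such that 0 < |w + 3| < delta implies |(w^2 + 4w + 9) − 6| < eps.
(w^2 + 4w + 9) − 6 = w^2 + 4w + 3 = (w + 3)(w + 1).
So |(w^2 + 4w + 9) − 6| = |w + 3|·|w + 1|.
Require delta ≤ 1. Then |w + 3| < 1 gives |w| < 4, and by the triangle inequality |w + 1| ≤ 4 + 1 = 5.
Hence |(w^2 + 4w + 9) − 6| ≤ 5|w + 3| < eps provided |w + 3| < eps/5.
Take delta = min(1, eps/5). Then 0 < |w + 3| < delta gives both |w + 3| < 1 and |w + 3| < eps/5, so |(w^2 + 4w + 9) − 6| < eps.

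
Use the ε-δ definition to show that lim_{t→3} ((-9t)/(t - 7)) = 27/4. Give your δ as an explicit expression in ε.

Let ε > 0. We want δ > 0 with 0 < |t − 3| < δ ⇒ |(-9t)/(t - 7) − (27/4)| < ε.
Combining over a common denominator, (-9t)/(t - 7) − (27/4) = [(-9t)·(-4) − (-27)·(t - 7)] / [(-4)·(t - 7)] = 63(t − 3) / ((-4)(t - 7)).
So |(-9t)/(t - 7) − (27/4)| = 63|t − 3| / (4·|t − 7|).
Restrict δ ≤ 2. Then |t − 3| < 2 gives |t − 7| = |(t − 3) + (-4)| ≥ 4 − 2 = 2.
Hence |(-9t)/(t - 7) − (27/4)| < 63|t − 3|/(4·2) = (63/8)|t − 3|, which is < ε once |t − 3| < (8/63)ε.
Take δ = min(2, (8/63)ε). Then 0 < |t − 3| < δ forces both bounds, so |(-9t)/(t - 7) − (27/4)| < ε.

δ = min(2, (8/63)ε)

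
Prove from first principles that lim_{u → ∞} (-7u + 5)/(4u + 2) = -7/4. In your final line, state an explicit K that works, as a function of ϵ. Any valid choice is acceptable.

K = (17/8)/ϵ

Fix ϵ > 0. We seek K > 0 such that u > K implies |(-7u + 5)/(4u + 2) + 7/4| < ϵ.
(-7u + 5)/(4u + 2) + 7/4 = (4(-7u + 5) − (-7)(4u + 2)) / (4(4u + 2)) = 34/(4(4u + 2)).
For u > 0 we have 4u + 2 > 4u, so |(-7u + 5)/(4u + 2) + 7/4| = 34/(4(4u + 2)) < 34/(4·4u) = (17/8)/u.
Thus |(-7u + 5)/(4u + 2) + 7/4| < ϵ whenever u > (17/8)/ϵ.
Take K = (17/8)/ϵ. If u > K then |(-7u + 5)/(4u + 2) + 7/4| < (17/8)/u < ϵ.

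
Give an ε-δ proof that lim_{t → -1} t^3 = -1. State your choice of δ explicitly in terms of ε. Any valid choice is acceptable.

Let ε > 0 be given. We seek δ > 0 with 0 < |t + 1| < δ ⇒ |t^3 + 1| < ε.
Factor: t^3 + 1 = (t + 1)(t^2 - t + 1), so |t^3 + 1| = |t + 1|·|t^2 - t + 1|.
Restrict δ ≤ 2. Then |t + 1| < 2 gives |t| < 3, so by the triangle inequality |t^2 - t + 1| ≤ 3^2 + 3 + 1 = 13.
Hence |t^3 + 1| ≤ 13|t + 1|, which is < ε once |t + 1| < ε/13.
Take δ = min(2, ε/13). If 0 < |t + 1| < δ then both bounds hold and |t^3 + 1| ≤ 13|t + 1| < 13·(ε/13) = ε.

δ = min(2, ε/13)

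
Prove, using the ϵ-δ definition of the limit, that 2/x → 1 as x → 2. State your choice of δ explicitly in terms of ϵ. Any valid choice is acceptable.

δ = min(1, ϵ)

Let ϵ > 0 be given. We seek δ > 0 such that 0 < |x − 2| < δ implies |2/x − 1| < ϵ.
|2/x − 1| = 2·|2 − x|/(2·|x|) = 2|x − 2|/(2|x|).
Restrict δ ≤ 1. Then |x − 2| < 1 gives |x| > 1, so 2|x| > 2.
Then |2/x − 1| < 2|x − 2|/2, which is < ϵ when |x − 2| < ϵ.
Take δ = min(1, ϵ). Then 0 < |x − 2| < δ gives both |x − 2| < 1 and |x − 2| < ϵ, so |2/x − 1| < ϵ.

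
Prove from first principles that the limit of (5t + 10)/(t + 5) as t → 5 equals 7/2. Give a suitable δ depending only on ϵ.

δ = min(5, (10/3)ϵ)

Suppose ϵ > 0. We want δ > 0 with 0 < |t − 5| < δ ⇒ |(5t + 10)/(t + 5) − (7/2)| < ϵ.
Combining over a common denominator, (5t + 10)/(t + 5) − (7/2) = [(5t + 10)·10 − 35·(t + 5)] / [10·(t + 5)] = 15(t − 5) / (10(t + 5)).
So |(5t + 10)/(t + 5) − (7/2)| = 15|t − 5| / (10·|t + 5|).
Restrict δ ≤ 5. Then |t − 5| < 5 gives |t + 5| = |(t − 5) + 10| ≥ 10 − 5 = 5.
Hence |(5t + 10)/(t + 5) − (7/2)| < 15|t − 5|/(10·5) = (3/10)|t − 5|, which is < ϵ once |t − 5| < (10/3)ϵ.
Take δ = min(5, (10/3)ϵ). Then 0 < |t − 5| < δ forces both bounds, so |(5t + 10)/(t + 5) − (7/2)| < ϵ.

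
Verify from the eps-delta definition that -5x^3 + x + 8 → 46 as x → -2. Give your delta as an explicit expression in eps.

delta = min(1, eps/94)

Let eps > 0. We want delta > 0 such that 0 < |x + 2| < delta implies |(-5x^3 + x + 8) − 46| < eps.
(-5x^3 + x + 8) − 46 = -5x^3 + x - 38 = (x + 2)(-5x^2 + 10x - 19).
So |(-5x^3 + x + 8) − 46| = |x + 2|·|-5x^2 + 10x - 19|.
Require delta ≤ 1. Then |x + 2| < 1 gives |x| < 3, and by the triangle inequality |-5x^2 + 10x - 19| ≤ 5·3^2 + 10·3 + 19 = 94.
Hence |(-5x^3 + x + 8) − 46| ≤ 94|x + 2| < eps provided |x + 2| < eps/94.
Choosing delta = min(1, eps/94) ensures both conditions, hence |(-5x^3 + x + 8) − 46| < eps.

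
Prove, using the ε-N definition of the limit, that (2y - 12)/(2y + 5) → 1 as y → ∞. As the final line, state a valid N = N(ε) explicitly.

N = (17/2)/ε

Let ε > 0. We seek N > 0 such that y > N implies |(2y - 12)/(2y + 5) − 1| < ε.
(2y - 12)/(2y + 5) − 1 = (2(2y - 12) − 2(2y + 5)) / (2(2y + 5)) = -34/(2(2y + 5)).
For y > 0 we have 2y + 5 > 2y, so |(2y - 12)/(2y + 5) − 1| = 34/(2(2y + 5)) < 34/(2·2y) = (17/2)/y.
Thus |(2y - 12)/(2y + 5) − 1| < ε whenever y > (17/2)/ε.
Take N = (17/2)/ε. If y > N then |(2y - 12)/(2y + 5) − 1| < (17/2)/y < ε.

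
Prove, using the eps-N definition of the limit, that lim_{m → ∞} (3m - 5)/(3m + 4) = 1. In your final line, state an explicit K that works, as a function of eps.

K = 3/eps

Let eps > 0. For m ≥ 1, |(3m - 5)/(3m + 4) − 1| = |-27|/(3(3m + 4)) = 27/(3(3m + 4)).
Since 3m + 4 ≥ 3m for m ≥ 1, this is ≤ 27/(3·3m) = 3/m.
So |(3m - 5)/(3m + 4) − 1| < eps whenever m > 3/eps.
Take K = 3/eps. If m > K then |(3m - 5)/(3m + 4) − 1| ≤ 3/m < eps.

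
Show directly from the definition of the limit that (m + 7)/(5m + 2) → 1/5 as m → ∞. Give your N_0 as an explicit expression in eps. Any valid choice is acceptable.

Fix eps > 0. For m ≥ 1, |(m + 7)/(5m + 2) − (1/5)| = |33|/(5(5m + 2)) = 33/(5(5m + 2)).
Since 5m + 2 ≥ 5m for m ≥ 1, this is ≤ 33/(5·5m) = (33/25)/m.
So |(m + 7)/(5m + 2) − (1/5)| < eps whenever m > (33/25)/eps.
Take N_0 = (33/25)/eps. If m > N_0 then |(m + 7)/(5m + 2) − (1/5)| ≤ (33/25)/m < eps.

N_0 = (33/25)/eps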